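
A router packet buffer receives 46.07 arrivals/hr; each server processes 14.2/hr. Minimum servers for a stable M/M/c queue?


Stability requires cμ > λ ⇔ c > λ/μ.
λ/μ = 46.07/14.2 = 3.2444
Minimum integer c = ⌊3.2444⌋ + 1 = 4
Check: 4·14.2 = 56.80 > 46.07, while 3·14.2 = 42.60 ≤ 46.07

Final: 4 servers


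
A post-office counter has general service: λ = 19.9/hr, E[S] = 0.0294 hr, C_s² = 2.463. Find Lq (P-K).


ρ = λ·E[S] = 19.9·0.0294 = 0.5851
Lq = ρ²(1+C_s²)/(2(1−ρ)) = 0.3423·(1+2.463)/(2·0.4149)
= 0.3423·3.4630/0.8299 = 1.42836

Final: 1.42836


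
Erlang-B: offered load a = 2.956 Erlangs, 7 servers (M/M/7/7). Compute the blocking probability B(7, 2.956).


B(c,a) = (a^c/c!) / Σ_{k=0}^{c} a^k/k!
a^7/7! = 0.391292
Σ terms (k=0..7): 1.00000 + 2.95600 + 4.36897 + 4.30489 + 3.18131 + 1.88079 + 0.92660 + 0.39129 = 19.009859
B = 0.391292/19.009859 = 0.020584

Final: 0.020584


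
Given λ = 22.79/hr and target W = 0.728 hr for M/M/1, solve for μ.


W = 1/(μ−λ) ⇒ μ − λ = 1/W = 1/0.728 = 1.3736
μ = λ + 1/W = 22.79 + 1.3736 = 24.1636 per hr

Final: 24.1636 /hr


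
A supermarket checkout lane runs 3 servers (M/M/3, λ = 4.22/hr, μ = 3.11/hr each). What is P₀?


a = λ/μ = 4.22/3.11 = 1.3569; ρ = a/c = 0.4523
Σ_{k=0}^{2} a^k/k! (terms k=0..2) = 1.00000 + 1.35691 + 0.92061 = 3.27752
Tail: a^3/(3!(1−ρ)) = 2.49837/(6·0.5477) = 0.76027
P₀ = 1/(3.27752 + 0.76027) = 1/4.03779 = 0.247660

Final: 0.247660


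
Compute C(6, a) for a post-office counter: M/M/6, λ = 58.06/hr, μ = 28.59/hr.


a = λ/μ = 2.0308; ρ = a/6 = 0.3385
P₀ = 0.131020 (from M/M/c formula)
C(c,a) = [a^c/(c!(1−ρ))]·P₀ = [70.14186/(720·0.6615)]·0.131020
= 0.14726·0.131020 = 0.019294

Final: 0.019294


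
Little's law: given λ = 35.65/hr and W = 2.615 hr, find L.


L = λW = 35.65·2.615 = 93.2248

Final: 93.2248


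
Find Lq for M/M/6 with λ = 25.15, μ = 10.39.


a = λ/μ = 2.4206; ρ = a/6 = 0.4034
P₀ = 0.088453
Lq = P₀·a^c·ρ / (c!·(1−ρ)²) = 0.088453·201.15677·0.4034/(720·0.35589)
= 0.02801

Final: 0.02801


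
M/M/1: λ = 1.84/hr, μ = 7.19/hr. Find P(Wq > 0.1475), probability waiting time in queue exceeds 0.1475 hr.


ρ = 1.84/7.19 = 0.2559
P(Wq > t) = ρ·e^{−(μ−λ)t} = 0.2559·e^{−0.7891}
= 0.2559·0.454242 = 0.116246

Final: 0.116246


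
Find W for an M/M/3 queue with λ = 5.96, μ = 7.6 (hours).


a = 0.7842; ρ = 0.2614; P₀ = 0.454436
Lq = P₀·a^c·ρ/(c!(1−ρ)²) = 0.01750
Wq = Lq/λ = 0.01750/5.96 = 0.002937 hr
W = Wq + 1/μ = 0.002937 + 0.13158 = 0.13452 hr

Final: 0.13452 hr


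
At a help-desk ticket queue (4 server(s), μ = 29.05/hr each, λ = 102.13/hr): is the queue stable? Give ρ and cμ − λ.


Total capacity cμ = 4·29.05 = 116.20/hr
ρ = λ/(cμ) = 102.13/116.20 = 0.8789
Stable ⇔ ρ < 1: YES
Spare capacity = cμ − λ = 116.20 − 102.13 = 14.07/hr

Final: ρ = 0.8789; stable; margin = 14.07/hr


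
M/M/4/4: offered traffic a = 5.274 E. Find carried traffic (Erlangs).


B(4,5.274) = 0.419378 (Erlang-B)
Carried load = a(1 − B) = 5.274·(1 − 0.419378) = 5.274·0.580622 = 3.0622 E

Final: 3.0622 Erlangs


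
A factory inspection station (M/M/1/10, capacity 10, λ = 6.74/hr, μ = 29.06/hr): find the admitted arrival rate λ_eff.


ρ = 0.2319; P_K = (1−ρ)ρ^10/(1−ρ^11) = 0.0000003460
λ_eff = λ(1 − P_K) = 6.74·(1 − 0.0000003460) = 6.74·1.000000 = 6.7400 /hr

Final: 6.7400 /hr


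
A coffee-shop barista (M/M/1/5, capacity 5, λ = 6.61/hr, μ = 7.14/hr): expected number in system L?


ρ = 6.61/7.14 = 0.9258
L = ρ[1 − (K+1)ρ^K + Kρ^(K+1)] / [(1−ρ)(1−ρ^(K+1))]
Numerator: 0.9258·(1 − 6·0.680011 + 5·0.629534) = 0.062585
Denominator: (0.07423)·(0.370466) = 0.027500
L = 0.062585/0.027500 = 2.2759

Final: 2.2759


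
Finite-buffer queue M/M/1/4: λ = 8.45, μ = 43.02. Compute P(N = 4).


ρ = λ/μ = 8.45/43.02 = 0.1964
P_K = (1−ρ)ρ^K/(1−ρ^(K+1)) = (0.8036·0.001488)/(1 − 0.0002924)
= 0.001196/0.999708 = 0.001196

Final: 0.001196


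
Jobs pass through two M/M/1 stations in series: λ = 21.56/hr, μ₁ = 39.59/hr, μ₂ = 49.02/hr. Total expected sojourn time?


Each node sees arrival rate λ = 21.56/hr (tandem ⇒ throughput preserved).
W₁ = 1/(μ₁−λ) = 1/(39.59−21.56) = 0.05546 hr
W₂ = 1/(μ₂−λ) = 1/(49.02−21.56) = 0.03642 hr
W_total = W₁ + W₂ = 0.05546 + 0.03642 = 0.09188 hr

Final: 0.09188 hr


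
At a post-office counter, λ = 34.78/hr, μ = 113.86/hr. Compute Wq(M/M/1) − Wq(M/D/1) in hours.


ρ = 34.78/113.86 = 0.3055
Wq(M/M/1) = ρ/(μ−λ) = 0.3055/79.08 = 0.003863 hr
Wq(M/D/1) = ρ/(2(μ−λ)) = 0.001931 hr
Savings = 0.003863 − 0.001931 = 0.001931 hr

Final: 0.001931 hr


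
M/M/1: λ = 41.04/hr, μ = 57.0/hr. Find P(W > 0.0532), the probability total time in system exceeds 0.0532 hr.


W ~ Exponential(μ−λ) for M/M/1.
μ − λ = 57.0 − 41.04 = 15.9600
P(W > t) = e^{−(μ−λ)t} = e^{−0.8491} = 0.427812

Final: 0.427812


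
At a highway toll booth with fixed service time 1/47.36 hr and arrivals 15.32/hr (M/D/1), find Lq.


ρ = 15.32/47.36 = 0.3235
M/D/1: Lq = ρ²/(2(1−ρ)) = 0.1046/(2·0.6765) = 0.07734

Final: 0.07734


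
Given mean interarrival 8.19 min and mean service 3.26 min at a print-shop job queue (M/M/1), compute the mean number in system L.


λ = 60/8.19 = 7.3260 /hr
μ = 60/3.26 = 18.4049 /hr
ρ = λ/μ = 7.3260/18.4049 = 0.3980
L = ρ/(1−ρ) = 0.3980/0.6020 = 0.6613

Final: 0.6613


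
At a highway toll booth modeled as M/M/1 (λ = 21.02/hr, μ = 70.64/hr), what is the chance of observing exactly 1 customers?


ρ = 21.02/70.64 = 0.2976
P_n = (1−ρ)·ρ^n = (1 − 0.2976)·0.2976^1 = 0.7024·0.297565 = 0.209020

Final: 0.209020


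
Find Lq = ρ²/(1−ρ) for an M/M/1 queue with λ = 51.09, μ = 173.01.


ρ = 51.09/173.01 = 0.2953
Lq = ρ²/(1−ρ) = 0.08720/0.7047 = 0.1237

Final: 0.1237


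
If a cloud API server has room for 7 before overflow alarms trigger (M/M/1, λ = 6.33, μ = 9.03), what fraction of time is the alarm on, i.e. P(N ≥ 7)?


ρ = 6.33/9.03 = 0.7010
P(N ≥ n) = ρ^n = 0.7010^7 = 0.083179

Final: 0.083179


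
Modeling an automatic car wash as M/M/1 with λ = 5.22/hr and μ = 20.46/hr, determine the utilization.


ρ = λ/μ = 5.22/20.46 = 0.2551

Final: 0.2551


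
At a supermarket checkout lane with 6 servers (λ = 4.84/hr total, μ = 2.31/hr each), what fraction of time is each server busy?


ρ = λ/(cμ) = 4.84/(6·2.31) = 4.84/13.86 = 0.3492

Final: 0.3492


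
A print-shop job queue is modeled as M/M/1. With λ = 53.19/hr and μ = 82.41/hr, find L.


ρ = λ/μ = 53.19/82.41 = 0.6454
L = ρ/(1−ρ) = 0.6454/(1 − 0.6454) = 0.6454/0.3546 = 1.8203

Final: 1.8203


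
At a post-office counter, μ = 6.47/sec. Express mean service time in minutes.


Mean service time = 1/μ = 1/6.47 second = 0.15456 second
In minutes: 0.15456 × 0.0166667 = 0.002576 min

Final: 0.002576 min


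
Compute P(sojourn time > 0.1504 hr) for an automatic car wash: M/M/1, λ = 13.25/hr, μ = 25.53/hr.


W ~ Exponential(μ−λ) for M/M/1.
μ − λ = 25.53 − 13.25 = 12.2800
P(W > t) = e^{−(μ−λ)t} = e^{−1.8469} = 0.157723

Final: 0.157723


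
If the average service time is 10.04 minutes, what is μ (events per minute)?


μ = 1/(service time) in consistent units.
1 minute = 1 min, so μ = 1/10.04 = 0.09960 per minute

Final: 0.09960 /min


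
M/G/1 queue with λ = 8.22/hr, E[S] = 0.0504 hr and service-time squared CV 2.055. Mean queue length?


ρ = λ·E[S] = 8.22·0.0504 = 0.4143
Lq = ρ²(1+C_s²)/(2(1−ρ)) = 0.1716·(1+2.055)/(2·0.5857)
= 0.1716·3.0550/1.1714 = 0.44761

Final: 0.44761


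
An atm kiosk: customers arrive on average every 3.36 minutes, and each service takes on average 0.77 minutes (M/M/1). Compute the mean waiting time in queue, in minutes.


λ = 60/3.36 = 17.8571 /hr
μ = 60/0.77 = 77.9221 /hr
ρ = λ/μ = 17.8571/77.9221 = 0.2292
Wq = ρ/(μ−λ) = 0.2292/(77.9221−17.8571) = 0.003815 hr
In minutes: 0.003815·60 = 0.2289 min

Final: 0.2289 min


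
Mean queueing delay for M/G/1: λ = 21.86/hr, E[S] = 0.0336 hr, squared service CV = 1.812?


ρ = λ·E[S] = 21.86·0.0336 = 0.7345
E[S²] = E[S]²(1+C_s²) = 0.0336²·(1+1.812) = 0.003175
Wq = λ·E[S²]/(2(1−ρ)) = 21.86·0.003175/(2·0.2655) = 0.13069 hr

Final: 0.13069 hr


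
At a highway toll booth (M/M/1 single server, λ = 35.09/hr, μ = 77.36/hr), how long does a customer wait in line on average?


ρ = 35.09/77.36 = 0.4536
Wq = ρ/(μ−λ) = 0.4536/(77.36 − 35.09) = 0.4536/42.27 = 0.01073 hr

Final: 0.01073 hr


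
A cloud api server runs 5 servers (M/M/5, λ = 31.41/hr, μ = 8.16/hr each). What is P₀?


a = λ/μ = 31.41/8.16 = 3.8493; ρ = a/c = 0.7699
Σ_{k=0}^{4} a^k/k! (terms k=0..4) = 1.00000 + 3.84926 + 7.40842 + 9.50566 + 9.14745 = 30.91079
Tail: a^5/(5!(1−ρ)) = 845.06261/(120·0.2301) = 30.59865
P₀ = 1/(30.91079 + 30.59865) = 1/61.50943 = 0.016258

Final: 0.016258


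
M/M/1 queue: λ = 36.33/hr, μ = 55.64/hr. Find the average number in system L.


ρ = λ/μ = 36.33/55.64 = 0.6529
L = ρ/(1−ρ) = 0.6529/(1 − 0.6529) = 0.6529/0.3471 = 1.8814

Final: 1.8814


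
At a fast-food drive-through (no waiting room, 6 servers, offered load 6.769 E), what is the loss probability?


B(c,a) = (a^c/c!) / Σ_{k=0}^{c} a^k/k!
a^6/6! = 133.602501
Σ terms (k=0..6): 1.00000 + 6.76900 + 22.90968 + 51.69188 + 87.47558 + 118.42444 + 133.60250 = 421.873070
B = 133.602501/421.873070 = 0.316689

Final: 0.316689


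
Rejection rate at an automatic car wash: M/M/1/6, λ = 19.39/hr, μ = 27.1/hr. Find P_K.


ρ = λ/μ = 19.39/27.1 = 0.7155
P_K = (1−ρ)ρ^K/(1−ρ^(K+1)) = (0.2845·0.134169)/(1 − 0.095997)
= 0.038171/0.904003 = 0.042225

Final: 0.042225


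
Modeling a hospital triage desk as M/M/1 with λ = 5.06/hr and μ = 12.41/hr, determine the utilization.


ρ = λ/μ = 5.06/12.41 = 0.4077

Final: 0.4077


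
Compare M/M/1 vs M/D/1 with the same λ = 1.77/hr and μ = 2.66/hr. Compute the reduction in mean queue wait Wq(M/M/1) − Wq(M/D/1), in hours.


ρ = 1.77/2.66 = 0.6654
Wq(M/M/1) = ρ/(μ−λ) = 0.6654/0.8900 = 0.74766 hr
Wq(M/D/1) = ρ/(2(μ−λ)) = 0.37383 hr
Savings = 0.74766 − 0.37383 = 0.37383 hr

Final: 0.37383 hr


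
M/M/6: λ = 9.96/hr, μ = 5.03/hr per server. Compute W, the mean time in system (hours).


a = 1.9801; ρ = 0.3300; P₀ = 0.137861
Lq = P₀·a^c·ρ/(c!(1−ρ)²) = 0.008485
Wq = Lq/λ = 0.008485/9.96 = 0.0008519 hr
W = Wq + 1/μ = 0.0008519 + 0.19881 = 0.19966 hr

Final: 0.19966 hr


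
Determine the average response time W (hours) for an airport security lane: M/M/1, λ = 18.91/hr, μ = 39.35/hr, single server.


W = 1/(μ−λ) = 1/(39.35 − 18.91) = 1/20.44 = 0.04892 hr

Final: 0.04892 hr


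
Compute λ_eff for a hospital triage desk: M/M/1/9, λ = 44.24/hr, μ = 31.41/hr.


ρ = 1.4085; P_K = (1−ρ)ρ^9/(1−ρ^10) = 0.299766
λ_eff = λ(1 − P_K) = 44.24·(1 − 0.299766) = 44.24·0.700234 = 30.9784 /hr

Final: 30.9784 /hr


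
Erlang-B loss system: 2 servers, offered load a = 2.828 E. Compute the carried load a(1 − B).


B(2,2.828) = 0.510911 (Erlang-B)
Carried load = a(1 − B) = 2.828·(1 − 0.510911) = 2.828·0.489089 = 1.3831 E

Final: 1.3831 Erlangs


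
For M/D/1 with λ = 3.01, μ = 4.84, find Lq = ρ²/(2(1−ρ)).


ρ = 3.01/4.84 = 0.6219
M/D/1: Lq = ρ²/(2(1−ρ)) = 0.3868/(2·0.3781) = 0.51145

Final: 0.51145


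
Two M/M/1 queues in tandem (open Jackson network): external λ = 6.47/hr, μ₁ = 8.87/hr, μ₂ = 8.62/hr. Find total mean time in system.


Each node sees arrival rate λ = 6.47/hr (tandem ⇒ throughput preserved).
W₁ = 1/(μ₁−λ) = 1/(8.87−6.47) = 0.41667 hr
W₂ = 1/(μ₂−λ) = 1/(8.62−6.47) = 0.46512 hr
W_total = W₁ + W₂ = 0.41667 + 0.46512 = 0.88178 hr

Final: 0.88178 hr


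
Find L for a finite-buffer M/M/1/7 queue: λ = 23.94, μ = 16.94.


ρ = 23.94/16.94 = 1.4132
L = ρ[1 − (K+1)ρ^K + Kρ^(K+1)] / [(1−ρ)(1−ρ^(K+1))]
Numerator: 1.4132·(1 − 8·11.258361 + 7·15.910577) = 31.524976
Denominator: (-0.4132)·(-14.910577) = 6.161395
L = 31.524976/6.161395 = 5.1165

Final: 5.1165


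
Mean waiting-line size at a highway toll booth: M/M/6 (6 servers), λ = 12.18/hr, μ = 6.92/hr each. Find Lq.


a = λ/μ = 1.7601; ρ = a/6 = 0.2934
P₀ = 0.171909
Lq = P₀·a^c·ρ / (c!·(1−ρ)²) = 0.171909·29.73358·0.2934/(720·0.49935)
= 0.004171

Final: 0.004171


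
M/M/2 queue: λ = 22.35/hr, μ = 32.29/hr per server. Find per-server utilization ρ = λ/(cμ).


ρ = λ/(cμ) = 22.35/(2·32.29) = 22.35/64.58 = 0.3461

Final: 0.3461


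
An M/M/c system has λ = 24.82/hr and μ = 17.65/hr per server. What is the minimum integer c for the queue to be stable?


Stability requires cμ > λ ⇔ c > λ/μ.
λ/μ = 24.82/17.65 = 1.4062
Minimum integer c = ⌊1.4062⌋ + 1 = 2
Check: 2·17.65 = 35.30 > 24.82, while 1·17.65 = 17.65 ≤ 24.82

Final: 2 servers


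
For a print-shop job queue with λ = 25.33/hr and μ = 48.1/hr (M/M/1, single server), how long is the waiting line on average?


ρ = 25.33/48.1 = 0.5266
Lq = ρ²/(1−ρ) = 0.2773/0.4734 = 0.5858

Final: 0.5858


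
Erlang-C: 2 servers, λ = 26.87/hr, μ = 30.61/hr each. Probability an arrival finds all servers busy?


a = λ/μ = 0.8778; ρ = a/2 = 0.4389
P₀ = 0.389942 (from M/M/c formula)
C(c,a) = [a^c/(c!(1−ρ))]·P₀ = [0.77056/(2·0.5611)]·0.389942
= 0.68667·0.389942 = 0.267760

Final: 0.267760


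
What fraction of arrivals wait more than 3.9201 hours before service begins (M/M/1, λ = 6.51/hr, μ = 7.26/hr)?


ρ = 6.51/7.26 = 0.8967
P(Wq > t) = ρ·e^{−(μ−λ)t} = 0.8967·e^{−2.9401}
= 0.8967·0.052862 = 0.047401

Final: 0.047401


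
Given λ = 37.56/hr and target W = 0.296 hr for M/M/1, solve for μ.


W = 1/(μ−λ) ⇒ μ − λ = 1/W = 1/0.296 = 3.3784
μ = λ + 1/W = 37.56 + 3.3784 = 40.9384 per hr

Final: 40.9384 /hr


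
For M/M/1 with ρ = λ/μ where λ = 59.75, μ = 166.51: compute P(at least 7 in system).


ρ = 59.75/166.51 = 0.3588
P(N ≥ n) = ρ^n = 0.3588^7 = 0.0007661

Final: 0.0007661


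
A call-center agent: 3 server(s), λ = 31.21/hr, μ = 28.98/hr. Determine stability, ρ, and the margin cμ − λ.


Total capacity cμ = 3·28.98 = 86.94/hr
ρ = λ/(cμ) = 31.21/86.94 = 0.3590
Stable ⇔ ρ < 1: YES
Spare capacity = cμ − λ = 86.94 − 31.21 = 55.73/hr

Final: ρ = 0.3590; stable; margin = 55.73/hr


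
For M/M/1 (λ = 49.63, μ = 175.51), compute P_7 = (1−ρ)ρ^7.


ρ = 49.63/175.51 = 0.2828
P_n = (1−ρ)·ρ^n = (1 − 0.2828)·0.2828^7 = 0.7172·0.0001446 = 0.0001037

Final: 0.0001037


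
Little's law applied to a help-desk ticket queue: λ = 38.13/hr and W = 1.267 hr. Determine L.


L = λW = 38.13·1.267 = 48.3107

Final: 48.3107


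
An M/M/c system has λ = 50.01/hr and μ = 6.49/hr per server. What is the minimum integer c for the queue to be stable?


Stability requires cμ > λ ⇔ c > λ/μ.
λ/μ = 50.01/6.49 = 7.7057
Minimum integer c = ⌊7.7057⌋ + 1 = 8
Check: 8·6.49 = 51.92 > 50.01, while 7·6.49 = 45.43 ≤ 50.01

Final: 8 servers


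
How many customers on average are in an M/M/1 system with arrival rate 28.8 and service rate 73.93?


ρ = λ/μ = 28.8/73.93 = 0.3896
L = ρ/(1−ρ) = 0.3896/(1 − 0.3896) = 0.3896/0.6104 = 0.6382

Final: 0.6382


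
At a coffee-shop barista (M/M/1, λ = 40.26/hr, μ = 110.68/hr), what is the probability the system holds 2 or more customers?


ρ = 40.26/110.68 = 0.3638
P(N ≥ n) = ρ^n = 0.3638^2 = 0.132315

Final: 0.132315


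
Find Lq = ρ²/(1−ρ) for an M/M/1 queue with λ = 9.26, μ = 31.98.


ρ = 9.26/31.98 = 0.2896
Lq = ρ²/(1−ρ) = 0.08384/0.7104 = 0.1180

Final: 0.1180


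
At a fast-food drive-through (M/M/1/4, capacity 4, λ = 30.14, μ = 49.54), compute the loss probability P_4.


ρ = λ/μ = 30.14/49.54 = 0.6084
P_K = (1−ρ)ρ^K/(1−ρ^(K+1)) = (0.3916·0.137009)/(1 − 0.083356)
= 0.053653/0.916644 = 0.058532

Final: 0.058532


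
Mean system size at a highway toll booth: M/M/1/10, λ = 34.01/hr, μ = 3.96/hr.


ρ = 34.01/3.96 = 8.5884
L = ρ[1 − (K+1)ρ^K + Kρ^(K+1)] / [(1−ρ)(1−ρ^(K+1))]
Numerator: 8.5884·(1 − 11·2183305254.977564 + 10·18751063566.107815) = 1404151613618.086182
Denominator: (-7.5884)·(-18751063565.107815) = 142290267709.972168
L = 1404151613618.086182/142290267709.972168 = 9.8682

Final: 9.8682


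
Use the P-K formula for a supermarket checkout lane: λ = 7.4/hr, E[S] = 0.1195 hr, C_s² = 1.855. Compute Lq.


ρ = λ·E[S] = 7.4·0.1195 = 0.8843
Lq = ρ²(1+C_s²)/(2(1−ρ)) = 0.7820·(1+1.855)/(2·0.1157)
= 0.7820·2.8550/0.2314 = 9.64810

Final: 9.64810


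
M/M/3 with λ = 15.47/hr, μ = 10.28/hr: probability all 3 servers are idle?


a = λ/μ = 15.47/10.28 = 1.5049; ρ = a/c = 0.5016
Σ_{k=0}^{2} a^k/k! (terms k=0..2) = 1.00000 + 1.50486 + 1.13231 = 3.63717
Tail: a^3/(3!(1−ρ)) = 3.40794/(6·0.4984) = 1.13967
P₀ = 1/(3.63717 + 1.13967) = 1/4.77685 = 0.209343

Final: 0.209343


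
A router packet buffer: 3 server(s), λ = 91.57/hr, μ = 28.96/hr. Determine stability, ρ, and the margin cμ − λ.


Total capacity cμ = 3·28.96 = 86.88/hr
ρ = λ/(cμ) = 91.57/86.88 = 1.0540
Stable ⇔ ρ < 1: NO
Spare capacity = cμ − λ = 86.88 − 91.57 = -4.69/hr

Final: ρ = 1.0540; unstable; margin = -4.69/hr


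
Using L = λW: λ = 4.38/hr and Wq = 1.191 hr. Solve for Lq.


Lq = λWq = 4.38·1.191 = 5.2166

Final: 5.2166


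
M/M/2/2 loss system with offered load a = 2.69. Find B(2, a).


B(c,a) = (a^c/c!) / Σ_{k=0}^{c} a^k/k!
a^2/2! = 3.618050
Σ terms (k=0..2): 1.00000 + 2.69000 + 3.61805 = 7.308050
B = 3.618050/7.308050 = 0.495077

Final: 0.495077


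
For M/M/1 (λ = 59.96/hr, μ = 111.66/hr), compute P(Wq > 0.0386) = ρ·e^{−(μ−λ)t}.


ρ = 59.96/111.66 = 0.5370
P(Wq > t) = ρ·e^{−(μ−λ)t} = 0.5370·e^{−1.9956}
= 0.5370·0.135929 = 0.072992

Final: 0.072992


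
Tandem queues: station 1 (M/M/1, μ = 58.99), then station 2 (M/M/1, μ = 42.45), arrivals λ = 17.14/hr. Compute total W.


Each node sees arrival rate λ = 17.14/hr (tandem ⇒ throughput preserved).
W₁ = 1/(μ₁−λ) = 1/(58.99−17.14) = 0.02389 hr
W₂ = 1/(μ₂−λ) = 1/(42.45−17.14) = 0.03951 hr
W_total = W₁ + W₂ = 0.02389 + 0.03951 = 0.06340 hr

Final: 0.06340 hr


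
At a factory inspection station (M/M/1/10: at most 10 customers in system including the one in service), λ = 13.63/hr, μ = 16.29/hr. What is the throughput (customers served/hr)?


ρ = 0.8367; P_K = (1−ρ)ρ^10/(1−ρ^11) = 0.031957
λ_eff = λ(1 − P_K) = 13.63·(1 − 0.031957) = 13.63·0.968043 = 13.1944 /hr

Final: 13.1944 /hr


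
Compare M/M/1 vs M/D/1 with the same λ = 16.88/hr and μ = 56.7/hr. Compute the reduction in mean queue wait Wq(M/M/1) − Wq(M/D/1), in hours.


ρ = 16.88/56.7 = 0.2977
Wq(M/M/1) = ρ/(μ−λ) = 0.2977/39.82 = 0.007476 hr
Wq(M/D/1) = ρ/(2(μ−λ)) = 0.003738 hr
Savings = 0.007476 − 0.003738 = 0.003738 hr

Final: 0.003738 hr


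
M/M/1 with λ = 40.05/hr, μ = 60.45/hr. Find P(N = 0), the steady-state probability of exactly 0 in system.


ρ = 40.05/60.45 = 0.6625
P_n = (1−ρ)·ρ^n = (1 − 0.6625)·0.6625^0 = 0.3375·1.000000 = 0.337469

Final: 0.337469


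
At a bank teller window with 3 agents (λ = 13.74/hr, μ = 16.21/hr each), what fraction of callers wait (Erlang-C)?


a = λ/μ = 0.8476; ρ = a/3 = 0.2825
P₀ = 0.425835 (from M/M/c formula)
C(c,a) = [a^c/(c!(1−ρ))]·P₀ = [0.60899/(6·0.7175)]·0.425835
= 0.14147·0.425835 = 0.060243

Final: 0.060243


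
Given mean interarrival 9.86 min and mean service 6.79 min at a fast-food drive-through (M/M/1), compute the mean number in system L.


λ = 60/9.86 = 6.0852 /hr
μ = 60/6.79 = 8.8365 /hr
ρ = λ/μ = 6.0852/8.8365 = 0.6886
L = ρ/(1−ρ) = 0.6886/0.3114 = 2.2117

Final: 2.2117


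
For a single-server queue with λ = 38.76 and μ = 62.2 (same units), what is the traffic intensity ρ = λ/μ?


ρ = λ/μ = 38.76/62.2 = 0.6232

Final: 0.6232


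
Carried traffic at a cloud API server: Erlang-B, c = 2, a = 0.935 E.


B(2,0.935) = 0.184271 (Erlang-B)
Carried load = a(1 − B) = 0.935·(1 − 0.184271) = 0.935·0.815729 = 0.7627 E

Final: 0.7627 Erlangs


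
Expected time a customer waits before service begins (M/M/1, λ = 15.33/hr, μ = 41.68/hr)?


ρ = 15.33/41.68 = 0.3678
Wq = ρ/(μ−λ) = 0.3678/(41.68 − 15.33) = 0.3678/26.35 = 0.01396 hr

Final: 0.01396 hr


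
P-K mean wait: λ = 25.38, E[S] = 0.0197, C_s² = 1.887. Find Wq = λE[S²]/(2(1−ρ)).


ρ = λ·E[S] = 25.38·0.0197 = 0.5000
E[S²] = E[S]²(1+C_s²) = 0.0197²·(1+1.887) = 0.001120
Wq = λ·E[S²]/(2(1−ρ)) = 25.38·0.001120/(2·0.5000) = 0.02844 hr

Final: 0.02844 hr


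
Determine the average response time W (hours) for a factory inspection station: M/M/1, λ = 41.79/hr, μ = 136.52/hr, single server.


W = 1/(μ−λ) = 1/(136.52 − 41.79) = 1/94.73 = 0.01056 hr

Final: 0.01056 hr


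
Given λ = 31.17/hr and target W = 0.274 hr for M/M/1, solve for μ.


W = 1/(μ−λ) ⇒ μ − λ = 1/W = 1/0.274 = 3.6496
μ = λ + 1/W = 31.17 + 3.6496 = 34.8196 per hr

Final: 34.8196 /hr


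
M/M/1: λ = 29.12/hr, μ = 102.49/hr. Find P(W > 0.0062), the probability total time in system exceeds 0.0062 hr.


W ~ Exponential(μ−λ) for M/M/1.
μ − λ = 102.49 − 29.12 = 73.3700
P(W > t) = e^{−(μ−λ)t} = e^{−0.4549} = 0.634515

Final: 0.634515


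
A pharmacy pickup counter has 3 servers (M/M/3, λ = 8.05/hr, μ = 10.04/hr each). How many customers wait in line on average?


a = λ/μ = 0.8018; ρ = a/3 = 0.2673
P₀ = 0.446335
Lq = P₀·a^c·ρ / (c!·(1−ρ)²) = 0.446335·0.51545·0.2673/(6·0.53690)
= 0.01909

Final: 0.01909


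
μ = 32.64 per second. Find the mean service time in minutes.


Mean service time = 1/μ = 1/32.64 second = 0.03064 second
In minutes: 0.03064 × 0.0166667 = 0.0005106 min

Final: 0.0005106 min


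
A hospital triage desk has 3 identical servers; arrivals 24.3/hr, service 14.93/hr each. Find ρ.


ρ = λ/(cμ) = 24.3/(3·14.93) = 24.3/44.79 = 0.5425

Final: 0.5425


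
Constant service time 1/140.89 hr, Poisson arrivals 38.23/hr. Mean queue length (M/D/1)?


ρ = 38.23/140.89 = 0.2713
M/D/1: Lq = ρ²/(2(1−ρ)) = 0.07363/(2·0.7287) = 0.05052

Final: 0.05052


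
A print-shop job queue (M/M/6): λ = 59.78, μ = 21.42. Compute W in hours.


a = 2.7908; ρ = 0.4651; P₀ = 0.060702
Lq = P₀·a^c·ρ/(c!(1−ρ)²) = 0.06477
Wq = Lq/λ = 0.06477/59.78 = 0.001084 hr
W = Wq + 1/μ = 0.001084 + 0.04669 = 0.04777 hr

Final: 0.04777 hr


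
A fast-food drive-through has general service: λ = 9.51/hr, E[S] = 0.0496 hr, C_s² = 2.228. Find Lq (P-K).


ρ = λ·E[S] = 9.51·0.0496 = 0.4717
Lq = ρ²(1+C_s²)/(2(1−ρ)) = 0.2225·(1+2.228)/(2·0.5283)
= 0.2225·3.2280/1.0566 = 0.67974

Final: 0.67974


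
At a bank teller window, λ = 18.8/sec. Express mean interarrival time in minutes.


Mean interarrival time = 1/λ = 1/18.8 second = 0.05319 second
In minutes: 0.05319 × 0.0166667 = 0.0008865 min

Final: 0.0008865 min


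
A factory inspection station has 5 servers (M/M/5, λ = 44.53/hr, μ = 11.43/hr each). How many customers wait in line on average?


a = λ/μ = 3.8959; ρ = a/5 = 0.7792
P₀ = 0.015196
Lq = P₀·a^c·ρ / (c!·(1−ρ)²) = 0.015196·897.49559·0.7792/(120·0.04876)
= 1.81602

Final: 1.81602


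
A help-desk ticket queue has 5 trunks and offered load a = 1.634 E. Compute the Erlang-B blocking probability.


B(c,a) = (a^c/c!) / Σ_{k=0}^{c} a^k/k!
a^5/5! = 0.097069
Σ terms (k=0..5): 1.00000 + 1.63400 + 1.33498 + 0.72712 + 0.29703 + 0.09707 = 5.090192
B = 0.097069/5.090192 = 0.019070

Final: 0.019070


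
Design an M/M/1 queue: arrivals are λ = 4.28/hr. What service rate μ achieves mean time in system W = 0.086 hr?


W = 1/(μ−λ) ⇒ μ − λ = 1/W = 1/0.086 = 11.6279
μ = λ + 1/W = 4.28 + 11.6279 = 15.9079 per hr

Final: 15.9079 /hr


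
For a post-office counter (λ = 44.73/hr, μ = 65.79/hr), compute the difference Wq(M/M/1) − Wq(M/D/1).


ρ = 44.73/65.79 = 0.6799
Wq(M/M/1) = ρ/(μ−λ) = 0.6799/21.06 = 0.03228 hr
Wq(M/D/1) = ρ/(2(μ−λ)) = 0.01614 hr
Savings = 0.03228 − 0.01614 = 0.01614 hr

Final: 0.01614 hr


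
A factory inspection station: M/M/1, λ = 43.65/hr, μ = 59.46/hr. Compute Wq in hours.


ρ = 43.65/59.46 = 0.7341
Wq = ρ/(μ−λ) = 0.7341/(59.46 − 43.65) = 0.7341/15.81 = 0.04643 hr

Final: 0.04643 hr


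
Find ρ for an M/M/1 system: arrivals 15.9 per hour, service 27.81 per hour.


ρ = λ/μ = 15.9/27.81 = 0.5717

Final: 0.5717


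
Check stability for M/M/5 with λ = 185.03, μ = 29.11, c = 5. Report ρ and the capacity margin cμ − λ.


Total capacity cμ = 5·29.11 = 145.55/hr
ρ = λ/(cμ) = 185.03/145.55 = 1.2712
Stable ⇔ ρ < 1: NO
Spare capacity = cμ − λ = 145.55 − 185.03 = -39.48/hr

Final: ρ = 1.2712; unstable; margin = -39.48/hr


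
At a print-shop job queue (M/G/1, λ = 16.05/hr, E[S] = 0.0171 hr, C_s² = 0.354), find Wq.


ρ = λ·E[S] = 16.05·0.0171 = 0.2745
E[S²] = E[S]²(1+C_s²) = 0.0171²·(1+0.354) = 0.0003959
Wq = λ·E[S²]/(2(1−ρ)) = 16.05·0.0003959/(2·0.7255) = 0.004379 hr

Final: 0.004379 hr


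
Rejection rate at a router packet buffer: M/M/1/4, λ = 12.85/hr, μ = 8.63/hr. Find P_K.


ρ = λ/μ = 12.85/8.63 = 1.4890
P_K = (1−ρ)ρ^K/(1−ρ^(K+1)) = (-0.4890·4.915518)/(1 − 7.319167)
= -2.403649/-6.319167 = 0.380374

Final: 0.380374


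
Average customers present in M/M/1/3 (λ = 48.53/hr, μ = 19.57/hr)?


ρ = 48.53/19.57 = 2.4798
L = ρ[1 − (K+1)ρ^K + Kρ^(K+1)] / [(1−ρ)(1−ρ^(K+1))]
Numerator: 2.4798·(1 − 4·15.249598 + 3·37.816198) = 132.546668
Denominator: (-1.4798)·(-36.816198) = 54.481200
L = 132.546668/54.481200 = 2.4329

Final: 2.4329


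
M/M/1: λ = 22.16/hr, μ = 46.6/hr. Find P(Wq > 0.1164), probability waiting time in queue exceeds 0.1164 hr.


ρ = 22.16/46.6 = 0.4755
P(Wq > t) = ρ·e^{−(μ−λ)t} = 0.4755·e^{−2.8448}
= 0.4755·0.058145 = 0.027650

Final: 0.027650


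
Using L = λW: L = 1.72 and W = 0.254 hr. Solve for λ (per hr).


λ = L/W = 1.72/0.254 = 6.7717 /hr

Final: 6.7717 /hr


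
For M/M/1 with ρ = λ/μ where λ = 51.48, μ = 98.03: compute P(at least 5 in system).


ρ = 51.48/98.03 = 0.5251
P(N ≥ n) = ρ^n = 0.5251^5 = 0.039939

Final: 0.039939


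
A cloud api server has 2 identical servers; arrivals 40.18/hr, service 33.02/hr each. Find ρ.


ρ = λ/(cμ) = 40.18/(2·33.02) = 40.18/66.04 = 0.6084

Final: 0.6084


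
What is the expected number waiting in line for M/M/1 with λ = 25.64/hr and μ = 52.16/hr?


ρ = 25.64/52.16 = 0.4916
Lq = ρ²/(1−ρ) = 0.2416/0.5084 = 0.4753

Final: 0.4753


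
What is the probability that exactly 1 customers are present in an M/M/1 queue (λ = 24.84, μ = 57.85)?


ρ = 24.84/57.85 = 0.4294
P_n = (1−ρ)·ρ^n = (1 − 0.4294)·0.4294^1 = 0.5706·0.429386 = 0.245014

Final: 0.245014


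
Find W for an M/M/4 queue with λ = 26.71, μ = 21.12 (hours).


a = 1.2647; ρ = 0.3162; P₀ = 0.281106
Lq = P₀·a^c·ρ/(c!(1−ρ)²) = 0.02026
Wq = Lq/λ = 0.02026/26.71 = 0.0007585 hr
W = Wq + 1/μ = 0.0007585 + 0.04735 = 0.04811 hr

Final: 0.04811 hr


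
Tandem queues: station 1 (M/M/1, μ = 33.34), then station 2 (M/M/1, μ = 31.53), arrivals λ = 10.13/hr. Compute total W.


Each node sees arrival rate λ = 10.13/hr (tandem ⇒ throughput preserved).
W₁ = 1/(μ₁−λ) = 1/(33.34−10.13) = 0.04308 hr
W₂ = 1/(μ₂−λ) = 1/(31.53−10.13) = 0.04673 hr
W_total = W₁ + W₂ = 0.04308 + 0.04673 = 0.08981 hr

Final: 0.08981 hr


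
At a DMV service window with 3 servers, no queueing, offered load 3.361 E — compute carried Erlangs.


B(3,3.361) = 0.387331 (Erlang-B)
Carried load = a(1 − B) = 3.361·(1 − 0.387331) = 3.361·0.612669 = 2.0592 E

Final: 2.0592 Erlangs


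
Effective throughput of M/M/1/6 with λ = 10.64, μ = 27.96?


ρ = 0.3805; P_K = (1−ρ)ρ^6/(1−ρ^7) = 0.001883
λ_eff = λ(1 − P_K) = 10.64·(1 − 0.001883) = 10.64·0.998117 = 10.6200 /hr

Final: 10.6200 /hr


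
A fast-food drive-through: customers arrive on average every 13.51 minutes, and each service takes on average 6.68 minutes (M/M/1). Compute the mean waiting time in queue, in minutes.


λ = 60/13.51 = 4.4412 /hr
μ = 60/6.68 = 8.9820 /hr
ρ = λ/μ = 4.4412/8.9820 = 0.4944
Wq = ρ/(μ−λ) = 0.4944/(8.9820−4.4412) = 0.10889 hr
In minutes: 0.10889·60 = 6.533 min

Final: 6.533 min


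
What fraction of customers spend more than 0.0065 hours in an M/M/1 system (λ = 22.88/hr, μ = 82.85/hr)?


W ~ Exponential(μ−λ) for M/M/1.
μ − λ = 82.85 − 22.88 = 59.9700
P(W > t) = e^{−(μ−λ)t} = e^{−0.3898} = 0.677189

Final: 0.677189


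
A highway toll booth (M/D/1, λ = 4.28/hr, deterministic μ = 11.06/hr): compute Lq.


ρ = 4.28/11.06 = 0.3870
M/D/1: Lq = ρ²/(2(1−ρ)) = 0.1498/(2·0.6130) = 0.12214

Final: 0.12214


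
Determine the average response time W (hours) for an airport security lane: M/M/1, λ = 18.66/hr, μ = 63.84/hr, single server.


W = 1/(μ−λ) = 1/(63.84 − 18.66) = 1/45.18 = 0.02213 hr

Final: 0.02213 hr


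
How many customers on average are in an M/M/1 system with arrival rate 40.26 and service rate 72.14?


ρ = λ/μ = 40.26/72.14 = 0.5581
L = ρ/(1−ρ) = 0.5581/(1 − 0.5581) = 0.5581/0.4419 = 1.2629

Final: 1.2629


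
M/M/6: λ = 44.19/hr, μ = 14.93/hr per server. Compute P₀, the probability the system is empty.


a = λ/μ = 44.19/14.93 = 2.9598; ρ = a/c = 0.4933
Σ_{k=0}^{5} a^k/k! (terms k=0..5) = 1.00000 + 2.95981 + 4.38024 + 4.32157 + 3.19776 + 1.89295 = 17.75234
Tail: a^6/(6!(1−ρ)) = 672.33414/(720·0.5067) = 1.84291
P₀ = 1/(17.75234 + 1.84291) = 1/19.59524 = 0.051033

Final: 0.051033


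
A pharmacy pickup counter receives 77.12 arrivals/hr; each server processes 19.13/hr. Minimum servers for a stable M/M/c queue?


Stability requires cμ > λ ⇔ c > λ/μ.
λ/μ = 77.12/19.13 = 4.0314
Minimum integer c = ⌊4.0314⌋ + 1 = 5
Check: 5·19.13 = 95.65 > 77.12, while 4·19.13 = 76.52 ≤ 77.12

Final: 5 servers


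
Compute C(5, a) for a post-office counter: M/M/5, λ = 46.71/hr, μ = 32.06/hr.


a = λ/μ = 1.4570; ρ = a/5 = 0.2914
P₀ = 0.232627 (from M/M/c formula)
C(c,a) = [a^c/(c!(1−ρ))]·P₀ = [6.56495/(120·0.7086)]·0.232627
= 0.07720·0.232627 = 0.017960

Final: 0.017960


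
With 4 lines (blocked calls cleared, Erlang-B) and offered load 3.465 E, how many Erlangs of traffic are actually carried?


B(4,3.465) = 0.256589 (Erlang-B)
Carried load = a(1 − B) = 3.465·(1 − 0.256589) = 3.465·0.743411 = 2.5759 E

Final: 2.5759 Erlangs


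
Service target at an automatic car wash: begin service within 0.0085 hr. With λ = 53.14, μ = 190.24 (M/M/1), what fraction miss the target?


ρ = 53.14/190.24 = 0.2793
P(Wq > t) = ρ·e^{−(μ−λ)t} = 0.2793·e^{−1.1654}
= 0.2793·0.311814 = 0.087099

Final: 0.087099


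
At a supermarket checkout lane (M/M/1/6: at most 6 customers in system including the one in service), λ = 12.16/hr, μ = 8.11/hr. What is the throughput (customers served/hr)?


ρ = 1.4994; P_K = (1−ρ)ρ^6/(1−ρ^7) = 0.353828
λ_eff = λ(1 − P_K) = 12.16·(1 − 0.353828) = 12.16·0.646172 = 7.8575 /hr

Final: 7.8575 /hr


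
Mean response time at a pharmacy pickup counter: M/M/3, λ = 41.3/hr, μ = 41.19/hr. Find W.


a = 1.0027; ρ = 0.3342; P₀ = 0.362622
Lq = P₀·a^c·ρ/(c!(1−ρ)²) = 0.04594
Wq = Lq/λ = 0.04594/41.3 = 0.001112 hr
W = Wq + 1/μ = 0.001112 + 0.02428 = 0.02539 hr

Final: 0.02539 hr


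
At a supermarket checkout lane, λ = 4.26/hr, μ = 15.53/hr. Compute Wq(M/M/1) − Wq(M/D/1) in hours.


ρ = 4.26/15.53 = 0.2743
Wq(M/M/1) = ρ/(μ−λ) = 0.2743/11.27 = 0.02434 hr
Wq(M/D/1) = ρ/(2(μ−λ)) = 0.01217 hr
Savings = 0.02434 − 0.01217 = 0.01217 hr

Final: 0.01217 hr


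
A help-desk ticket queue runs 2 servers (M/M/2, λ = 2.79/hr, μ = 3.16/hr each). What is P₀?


a = λ/μ = 2.79/3.16 = 0.8829; ρ = a/c = 0.4415
Σ_{k=0}^{1} a^k/k! (terms k=0..1) = 1.00000 + 0.88291 = 1.88291
Tail: a^2/(2!(1−ρ)) = 0.77953/(2·0.5585) = 0.69783
P₀ = 1/(1.88291 + 0.69783) = 1/2.58074 = 0.387486

Final: 0.387486


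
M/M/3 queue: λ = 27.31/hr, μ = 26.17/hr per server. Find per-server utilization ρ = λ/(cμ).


ρ = λ/(cμ) = 27.31/(3·26.17) = 27.31/78.51 = 0.3479

Final: 0.3479


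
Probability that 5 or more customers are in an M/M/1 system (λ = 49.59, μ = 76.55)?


ρ = 49.59/76.55 = 0.6478
P(N ≥ n) = ρ^n = 0.6478^5 = 0.114089

Final: 0.114089


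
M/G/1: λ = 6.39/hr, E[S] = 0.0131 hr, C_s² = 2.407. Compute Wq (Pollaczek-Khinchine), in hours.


ρ = λ·E[S] = 6.39·0.0131 = 0.08371
E[S²] = E[S]²(1+C_s²) = 0.0131²·(1+2.407) = 0.0005847
Wq = λ·E[S²]/(2(1−ρ)) = 6.39·0.0005847/(2·0.9163) = 0.002039 hr

Final: 0.002039 hr


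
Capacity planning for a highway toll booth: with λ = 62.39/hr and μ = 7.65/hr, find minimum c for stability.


Stability requires cμ > λ ⇔ c > λ/μ.
λ/μ = 62.39/7.65 = 8.1556
Minimum integer c = ⌊8.1556⌋ + 1 = 9
Check: 9·7.65 = 68.85 > 62.39, while 8·7.65 = 61.20 ≤ 62.39

Final: 9 servers


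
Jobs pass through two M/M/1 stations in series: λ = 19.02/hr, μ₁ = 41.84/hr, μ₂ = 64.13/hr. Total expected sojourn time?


Each node sees arrival rate λ = 19.02/hr (tandem ⇒ throughput preserved).
W₁ = 1/(μ₁−λ) = 1/(41.84−19.02) = 0.04382 hr
W₂ = 1/(μ₂−λ) = 1/(64.13−19.02) = 0.02217 hr
W_total = W₁ + W₂ = 0.04382 + 0.02217 = 0.06599 hr

Final: 0.06599 hr


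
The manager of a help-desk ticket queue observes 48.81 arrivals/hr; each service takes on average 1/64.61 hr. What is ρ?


ρ = λ/μ = 48.81/64.61 = 0.7555

Final: 0.7555


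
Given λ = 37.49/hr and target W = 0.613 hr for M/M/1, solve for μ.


W = 1/(μ−λ) ⇒ μ − λ = 1/W = 1/0.613 = 1.6313
μ = λ + 1/W = 37.49 + 1.6313 = 39.1213 per hr

Final: 39.1213 /hr


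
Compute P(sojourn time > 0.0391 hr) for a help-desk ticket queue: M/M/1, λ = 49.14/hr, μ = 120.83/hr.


W ~ Exponential(μ−λ) for M/M/1.
μ − λ = 120.83 − 49.14 = 71.6900
P(W > t) = e^{−(μ−λ)t} = e^{−2.8031} = 0.060623

Final: 0.060623


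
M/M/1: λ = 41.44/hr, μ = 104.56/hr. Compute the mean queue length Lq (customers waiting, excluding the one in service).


ρ = 41.44/104.56 = 0.3963
Lq = ρ²/(1−ρ) = 0.1571/0.6037 = 0.2602

Final: 0.2602


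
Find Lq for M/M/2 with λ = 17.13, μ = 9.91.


a = λ/μ = 1.7286; ρ = a/2 = 0.8643
P₀ = 0.072801
Lq = P₀·a^c·ρ / (c!·(1−ρ)²) = 0.072801·2.98791·0.8643/(2·0.01842)
= 5.10307

Final: 5.10307


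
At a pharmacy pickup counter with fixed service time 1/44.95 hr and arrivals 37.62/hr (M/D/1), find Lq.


ρ = 37.62/44.95 = 0.8369
M/D/1: Lq = ρ²/(2(1−ρ)) = 0.7005/(2·0.1631) = 2.14770

Final: 2.14770


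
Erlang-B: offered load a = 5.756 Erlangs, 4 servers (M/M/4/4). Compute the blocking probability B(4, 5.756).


B(c,a) = (a^c/c!) / Σ_{k=0}^{c} a^k/k!
a^4/4! = 45.737445
Σ terms (k=0..4): 1.00000 + 5.75600 + 16.56577 + 31.78419 + 45.73744 = 100.843400
B = 45.737445/100.843400 = 0.453549

Final: 0.453549


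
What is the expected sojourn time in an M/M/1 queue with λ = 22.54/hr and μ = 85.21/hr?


W = 1/(μ−λ) = 1/(85.21 − 22.54) = 1/62.67 = 0.01596 hr

Final: 0.01596 hr


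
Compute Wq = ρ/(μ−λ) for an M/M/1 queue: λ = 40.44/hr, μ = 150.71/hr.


ρ = 40.44/150.71 = 0.2683
Wq = ρ/(μ−λ) = 0.2683/(150.71 − 40.44) = 0.2683/110.27 = 0.002433 hr

Final: 0.002433 hr


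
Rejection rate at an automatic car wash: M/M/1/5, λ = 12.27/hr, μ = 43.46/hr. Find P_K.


ρ = λ/μ = 12.27/43.46 = 0.2823
P_K = (1−ρ)ρ^K/(1−ρ^(K+1)) = (0.7177·0.001794)/(1 − 0.0005064)
= 0.001287/0.999494 = 0.001288

Final: 0.001288


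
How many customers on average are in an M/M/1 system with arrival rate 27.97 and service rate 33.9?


ρ = λ/μ = 27.97/33.9 = 0.8251
L = ρ/(1−ρ) = 0.8251/(1 − 0.8251) = 0.8251/0.1749 = 4.7167

Final: 4.7167


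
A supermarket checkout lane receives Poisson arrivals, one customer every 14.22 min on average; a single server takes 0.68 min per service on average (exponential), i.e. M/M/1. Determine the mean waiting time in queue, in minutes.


λ = 60/14.22 = 4.2194 /hr
μ = 60/0.68 = 88.2353 /hr
ρ = λ/μ = 4.2194/88.2353 = 0.04782
Wq = ρ/(μ−λ) = 0.04782/(88.2353−4.2194) = 0.0005692 hr
In minutes: 0.0005692·60 = 0.03415 min

Final: 0.03415 min


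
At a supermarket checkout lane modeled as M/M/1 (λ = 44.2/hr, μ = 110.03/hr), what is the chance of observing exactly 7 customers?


ρ = 44.2/110.03 = 0.4017
P_n = (1−ρ)·ρ^n = (1 − 0.4017)·0.4017^7 = 0.5983·0.001688 = 0.001010

Final: 0.001010


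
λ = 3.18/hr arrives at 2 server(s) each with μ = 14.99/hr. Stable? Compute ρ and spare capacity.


Total capacity cμ = 2·14.99 = 29.98/hr
ρ = λ/(cμ) = 3.18/29.98 = 0.1061
Stable ⇔ ρ < 1: YES
Spare capacity = cμ − λ = 29.98 − 3.18 = 26.80/hr

Final: ρ = 0.1061; stable; margin = 26.80/hr


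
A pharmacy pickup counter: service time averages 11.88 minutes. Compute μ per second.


μ = 1/(service time) in consistent units.
1 second = 0.0166667 min, so μ = 0.0166667/11.88 = 0.001403 per second

Final: 0.001403 /sec


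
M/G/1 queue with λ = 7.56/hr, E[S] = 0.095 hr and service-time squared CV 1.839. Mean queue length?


ρ = λ·E[S] = 7.56·0.095 = 0.7182
Lq = ρ²(1+C_s²)/(2(1−ρ)) = 0.5158·(1+1.839)/(2·0.2818)
= 0.5158·2.8390/0.5636 = 2.59828

Final: 2.59828


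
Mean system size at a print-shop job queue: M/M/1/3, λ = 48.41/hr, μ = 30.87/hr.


ρ = 48.41/30.87 = 1.5682
L = ρ[1 − (K+1)ρ^K + Kρ^(K+1)] / [(1−ρ)(1−ρ^(K+1))]
Numerator: 1.5682·(1 − 4·3.856518 + 3·6.047750) = 5.829237
Denominator: (-0.5682)·(-5.047750) = 2.868077
L = 5.829237/2.868077 = 2.0325

Final: 2.0325


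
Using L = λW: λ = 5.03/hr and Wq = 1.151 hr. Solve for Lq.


Lq = λWq = 5.03·1.151 = 5.7895

Final: 5.7895


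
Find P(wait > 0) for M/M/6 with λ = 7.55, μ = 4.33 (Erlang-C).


a = λ/μ = 1.7436; ρ = a/6 = 0.2906
P₀ = 0.174769 (from M/M/c formula)
C(c,a) = [a^c/(c!(1−ρ))]·P₀ = [28.10311/(720·0.7094)]·0.174769
= 0.05502·0.174769 = 0.009616

Final: 0.009616


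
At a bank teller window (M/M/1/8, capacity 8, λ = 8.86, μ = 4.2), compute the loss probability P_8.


ρ = λ/μ = 8.86/4.2 = 2.1095
P_K = (1−ρ)ρ^K/(1−ρ^(K+1)) = (-1.1095·392.170979)/(1 − 827.294017)
= -435.123038/-826.294017 = 0.526596

Final: 0.526596


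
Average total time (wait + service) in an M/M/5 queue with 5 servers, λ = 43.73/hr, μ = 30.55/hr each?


a = 1.4314; ρ = 0.2863; P₀ = 0.238673
Lq = P₀·a^c·ρ/(c!(1−ρ)²) = 0.006718
Wq = Lq/λ = 0.006718/43.73 = 0.0001536 hr
W = Wq + 1/μ = 0.0001536 + 0.03273 = 0.03289 hr

Final: 0.03289 hr


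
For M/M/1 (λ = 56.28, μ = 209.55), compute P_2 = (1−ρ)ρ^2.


ρ = 56.28/209.55 = 0.2686
P_n = (1−ρ)·ρ^n = (1 − 0.2686)·0.2686^2 = 0.7314·0.072133 = 0.052760

Final: 0.052760


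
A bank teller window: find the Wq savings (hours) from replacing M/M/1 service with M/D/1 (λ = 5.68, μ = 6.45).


ρ = 5.68/6.45 = 0.8806
Wq(M/M/1) = ρ/(μ−λ) = 0.8806/0.7700 = 1.14366 hr
Wq(M/D/1) = ρ/(2(μ−λ)) = 0.57183 hr
Savings = 1.14366 − 0.57183 = 0.57183 hr

Final: 0.57183 hr
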